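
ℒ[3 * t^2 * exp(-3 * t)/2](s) 3/(s + 3)^3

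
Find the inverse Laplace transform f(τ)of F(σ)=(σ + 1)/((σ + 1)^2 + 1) exp(-τ) * cos(τ)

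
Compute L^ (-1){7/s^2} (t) 7*t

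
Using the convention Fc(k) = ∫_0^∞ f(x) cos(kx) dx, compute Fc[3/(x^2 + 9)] pi * exp(-3 * k) /2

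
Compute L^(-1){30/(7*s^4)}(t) 5*t^3/7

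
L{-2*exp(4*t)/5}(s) -2/(5*s - 20)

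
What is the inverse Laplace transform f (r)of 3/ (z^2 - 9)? sinh (3*r)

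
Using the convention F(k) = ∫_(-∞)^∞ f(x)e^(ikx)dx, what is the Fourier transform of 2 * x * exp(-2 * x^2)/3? sqrt(2) * I * sqrt(pi) * k * exp(-k^2/8)/12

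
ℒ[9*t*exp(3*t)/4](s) 9/(4*(s - 3)^2)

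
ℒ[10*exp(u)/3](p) 10/(3*(p - 1))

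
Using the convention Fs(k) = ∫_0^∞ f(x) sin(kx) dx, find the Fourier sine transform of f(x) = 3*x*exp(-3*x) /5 18*k/(5*(k^2+9) ^2) 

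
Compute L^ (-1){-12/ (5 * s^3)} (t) -6 * t^2/5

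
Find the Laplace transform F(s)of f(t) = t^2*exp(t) 2/(s - 1)^3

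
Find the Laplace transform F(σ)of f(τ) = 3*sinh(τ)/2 3/(2*(σ^2 - 1))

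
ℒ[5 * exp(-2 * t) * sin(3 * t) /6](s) 5/(2 * ((s+2) ^2+9) ) 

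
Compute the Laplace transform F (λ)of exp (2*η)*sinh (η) 1/ ( (λ - 2)^2 - 1)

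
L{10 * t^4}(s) 240/s^5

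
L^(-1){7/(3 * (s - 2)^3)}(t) 7 * t^2 * exp(2 * t)/6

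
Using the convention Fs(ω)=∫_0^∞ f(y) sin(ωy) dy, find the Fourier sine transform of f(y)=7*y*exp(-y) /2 7*ω/(ω^2 + 1) ^2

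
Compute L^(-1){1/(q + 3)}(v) exp(-3 * v)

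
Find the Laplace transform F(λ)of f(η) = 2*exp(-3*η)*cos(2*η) 2*(λ+3)/((λ+3)^2+4)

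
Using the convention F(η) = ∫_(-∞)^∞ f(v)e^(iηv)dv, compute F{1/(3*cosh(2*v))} pi/(6*cosh(pi*η/4))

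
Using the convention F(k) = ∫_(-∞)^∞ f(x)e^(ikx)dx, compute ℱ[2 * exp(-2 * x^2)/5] sqrt(2) * sqrt(pi) * exp(-k^2/8)/5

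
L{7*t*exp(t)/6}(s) 7/(6*(s - 1)^2)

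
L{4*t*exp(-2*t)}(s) 4/(s + 2)^2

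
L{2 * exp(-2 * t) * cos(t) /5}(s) 2 * (s + 2) /(5 * ((s + 2) ^2 + 1) ) 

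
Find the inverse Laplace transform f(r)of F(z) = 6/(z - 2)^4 r^3*exp(2*r)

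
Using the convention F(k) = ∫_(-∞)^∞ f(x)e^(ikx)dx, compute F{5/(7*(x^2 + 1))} 5*pi*exp(-Abs(k))/7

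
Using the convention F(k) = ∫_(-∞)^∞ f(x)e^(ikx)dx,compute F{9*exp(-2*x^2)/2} 9*sqrt(2)*sqrt(pi)*exp(-k^2/8)/4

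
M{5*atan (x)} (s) -5*pi*sec (pi*s/2)/ (2*s)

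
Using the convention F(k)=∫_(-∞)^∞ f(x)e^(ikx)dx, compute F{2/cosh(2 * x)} pi/cosh(pi * k/4)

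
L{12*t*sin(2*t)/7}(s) 48*s/(7*(s^2 + 4)^2)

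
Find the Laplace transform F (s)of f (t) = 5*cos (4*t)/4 5*s/ (4*(s^2 + 16))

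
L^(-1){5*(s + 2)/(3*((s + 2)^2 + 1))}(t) 5*exp(-2*t)*cos(t)/3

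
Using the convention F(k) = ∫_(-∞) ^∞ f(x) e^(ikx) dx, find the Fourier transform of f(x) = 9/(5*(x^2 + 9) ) 3*pi*exp(-3*Abs(k) ) /5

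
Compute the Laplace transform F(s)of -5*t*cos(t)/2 5*(1 - s^2)/(2*(s^2+1)^2)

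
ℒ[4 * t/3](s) 4/(3 * s^2)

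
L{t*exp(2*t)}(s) (s - 2)^(-2)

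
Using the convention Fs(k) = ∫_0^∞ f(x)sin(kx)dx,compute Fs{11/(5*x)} 11*pi/10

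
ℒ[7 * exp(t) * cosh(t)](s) 7 * (s - 1)/(s * (s - 2))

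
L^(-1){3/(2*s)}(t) 3/2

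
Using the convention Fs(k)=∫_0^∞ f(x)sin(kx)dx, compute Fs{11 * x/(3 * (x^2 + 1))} 11 * pi * exp(-k)/6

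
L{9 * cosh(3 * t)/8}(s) 9 * s/(8 * (s^2 - 9))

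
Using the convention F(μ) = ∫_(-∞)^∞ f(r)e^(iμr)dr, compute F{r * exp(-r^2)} I * sqrt(pi) * μ * exp(-μ^2/4)/2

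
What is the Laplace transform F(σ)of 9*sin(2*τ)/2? 9/(σ^2 + 4)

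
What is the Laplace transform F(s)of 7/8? 7/(8 * s)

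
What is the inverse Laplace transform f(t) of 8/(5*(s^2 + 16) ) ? 2*sin(4*t) /5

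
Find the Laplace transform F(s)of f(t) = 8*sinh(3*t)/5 24/(5*(s^2 - 9))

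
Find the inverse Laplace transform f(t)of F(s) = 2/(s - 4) 2 * exp(4 * t)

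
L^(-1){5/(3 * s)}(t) 5/3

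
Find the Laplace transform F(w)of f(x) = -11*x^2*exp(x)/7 -22/(7*(w - 1)^3)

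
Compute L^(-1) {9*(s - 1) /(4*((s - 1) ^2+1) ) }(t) 9*exp(t)*cos(t) /4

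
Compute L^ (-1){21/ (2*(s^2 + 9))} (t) 7*sin (3*t)/2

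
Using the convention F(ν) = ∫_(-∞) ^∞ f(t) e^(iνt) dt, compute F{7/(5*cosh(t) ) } 7*pi/(5*cosh(pi*ν/2) ) 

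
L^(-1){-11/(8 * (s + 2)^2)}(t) -11 * t * exp(-2 * t)/8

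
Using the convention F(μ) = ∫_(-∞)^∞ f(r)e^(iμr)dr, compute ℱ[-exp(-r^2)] -sqrt(pi)*exp(-μ^2/4)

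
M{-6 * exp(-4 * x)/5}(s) -6 * gamma(s)/(5 * 2^(2 * s))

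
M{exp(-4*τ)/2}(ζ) gamma(ζ)/(2*2^(2*ζ))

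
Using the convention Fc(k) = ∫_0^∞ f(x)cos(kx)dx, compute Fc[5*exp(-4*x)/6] 10/(3*(k^2+16))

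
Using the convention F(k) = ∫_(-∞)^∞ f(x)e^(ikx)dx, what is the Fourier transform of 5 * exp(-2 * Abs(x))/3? 20/(3 * (k^2 + 4))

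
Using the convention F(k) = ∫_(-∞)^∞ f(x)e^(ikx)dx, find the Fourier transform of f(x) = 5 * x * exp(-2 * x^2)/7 5 * sqrt(2) * I * sqrt(pi) * k * exp(-k^2/8)/56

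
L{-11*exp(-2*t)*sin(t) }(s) -11/((s + 2) ^2 + 1) 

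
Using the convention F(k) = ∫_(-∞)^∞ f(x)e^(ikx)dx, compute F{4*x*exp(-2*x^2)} sqrt(2)*I*sqrt(pi)*k*exp(-k^2/8)/2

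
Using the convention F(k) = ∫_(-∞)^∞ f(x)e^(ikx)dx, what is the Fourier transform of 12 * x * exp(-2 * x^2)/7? 3 * sqrt(2) * I * sqrt(pi) * k * exp(-k^2/8)/14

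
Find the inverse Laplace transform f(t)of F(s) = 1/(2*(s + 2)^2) t*exp(-2*t)/2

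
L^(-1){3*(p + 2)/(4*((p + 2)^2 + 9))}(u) 3*exp(-2*u)*cos(3*u)/4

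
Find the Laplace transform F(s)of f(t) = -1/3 -1/(3*s)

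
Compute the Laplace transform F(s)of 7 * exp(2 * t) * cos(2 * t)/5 7 * (s - 2)/(5 * ((s - 2)^2 + 4))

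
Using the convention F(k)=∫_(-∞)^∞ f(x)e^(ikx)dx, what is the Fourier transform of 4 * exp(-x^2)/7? 4 * sqrt(pi) * exp(-k^2/4)/7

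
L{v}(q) q^(-2)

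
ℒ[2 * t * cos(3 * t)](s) 2 * (s^2 - 9)/(s^2+9)^2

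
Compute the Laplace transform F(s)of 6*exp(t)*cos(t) 6*(s - 1)/((s - 1)^2 + 1)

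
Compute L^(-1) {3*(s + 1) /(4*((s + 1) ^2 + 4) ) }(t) 3*exp(-t)*cos(2*t) /4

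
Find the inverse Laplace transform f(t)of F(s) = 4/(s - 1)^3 2 * t^2 * exp(t)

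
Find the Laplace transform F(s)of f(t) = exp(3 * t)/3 1/(3 * (s - 3))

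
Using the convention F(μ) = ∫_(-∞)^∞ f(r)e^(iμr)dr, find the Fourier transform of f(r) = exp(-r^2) sqrt(pi) * exp(-μ^2/4)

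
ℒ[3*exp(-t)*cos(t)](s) 3*(s+1)/((s+1)^2+1)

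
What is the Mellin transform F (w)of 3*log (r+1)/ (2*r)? -3*pi*csc (pi*w)/ (2*w - 2)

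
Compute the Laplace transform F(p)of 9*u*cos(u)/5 9*(p^2 - 1)/(5*(p^2+1)^2)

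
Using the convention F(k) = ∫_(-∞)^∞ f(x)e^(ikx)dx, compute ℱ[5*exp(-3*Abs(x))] 30/(k^2 + 9)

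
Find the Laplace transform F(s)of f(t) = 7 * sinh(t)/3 7/(3 * (s^2 - 1))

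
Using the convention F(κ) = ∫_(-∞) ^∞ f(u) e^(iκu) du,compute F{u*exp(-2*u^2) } sqrt(2)*I*sqrt(pi)*κ*exp(-κ^2/8) /8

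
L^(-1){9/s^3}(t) 9*t^2/2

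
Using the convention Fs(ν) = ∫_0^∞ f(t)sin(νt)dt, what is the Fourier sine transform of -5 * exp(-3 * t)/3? -5 * ν/(3 * ν^2 + 27)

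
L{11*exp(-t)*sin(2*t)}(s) 22/((s+1)^2+4)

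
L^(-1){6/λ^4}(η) η^3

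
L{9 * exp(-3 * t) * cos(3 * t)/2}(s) 9 * (s + 3)/(2 * ((s + 3)^2 + 9))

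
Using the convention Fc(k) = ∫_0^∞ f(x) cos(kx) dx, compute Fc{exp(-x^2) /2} sqrt(pi) * exp(-k^2/4) /4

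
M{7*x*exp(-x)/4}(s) 7*gamma(s+1)/4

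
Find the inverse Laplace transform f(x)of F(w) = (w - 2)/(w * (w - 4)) exp(2 * x) * cosh(2 * x)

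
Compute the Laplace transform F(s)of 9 9/s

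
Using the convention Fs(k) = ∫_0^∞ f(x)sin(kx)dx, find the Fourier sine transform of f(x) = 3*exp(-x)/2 3*k/(2*(k^2 + 1))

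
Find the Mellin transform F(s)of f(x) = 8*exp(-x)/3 8*gamma(s)/3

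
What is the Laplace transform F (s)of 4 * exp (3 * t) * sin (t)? 4/ ( (s - 3)^2 + 1)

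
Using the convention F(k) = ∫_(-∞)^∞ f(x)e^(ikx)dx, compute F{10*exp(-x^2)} 10*sqrt(pi)*exp(-k^2/4)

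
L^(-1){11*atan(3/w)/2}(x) 11*sin(3*x)/(2*x)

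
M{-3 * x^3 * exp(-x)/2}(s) -3 * gamma(s + 3)/2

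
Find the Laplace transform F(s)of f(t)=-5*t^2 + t s^(-2) - 10/s^3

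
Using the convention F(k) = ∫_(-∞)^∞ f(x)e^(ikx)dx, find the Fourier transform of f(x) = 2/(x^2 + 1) 2 * pi * exp(-Abs(k))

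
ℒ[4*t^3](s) 24/s^4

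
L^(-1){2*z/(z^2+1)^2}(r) r*sin(r)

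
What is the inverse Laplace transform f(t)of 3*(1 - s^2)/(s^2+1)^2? -3*t*cos(t)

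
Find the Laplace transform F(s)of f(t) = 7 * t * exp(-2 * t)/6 7/(6 * (s + 2)^2)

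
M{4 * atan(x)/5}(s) -2 * pi * sec(pi * s/2)/(5 * s)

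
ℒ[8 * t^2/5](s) 16/(5 * s^3)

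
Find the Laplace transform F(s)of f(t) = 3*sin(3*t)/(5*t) 3*atan(3/s)/5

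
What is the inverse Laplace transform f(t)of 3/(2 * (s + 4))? 3 * exp(-4 * t)/2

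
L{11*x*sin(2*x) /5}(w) 44*w/(5*(w^2 + 4) ^2) 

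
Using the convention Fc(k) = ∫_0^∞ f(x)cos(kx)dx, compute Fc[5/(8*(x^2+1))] 5*pi*exp(-k)/16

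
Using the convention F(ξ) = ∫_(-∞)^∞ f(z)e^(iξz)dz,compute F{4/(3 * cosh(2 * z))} 2 * pi/(3 * cosh(pi * ξ/4))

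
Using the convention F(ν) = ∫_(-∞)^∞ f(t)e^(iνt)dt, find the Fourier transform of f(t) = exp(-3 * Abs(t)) 6/(ν^2+9)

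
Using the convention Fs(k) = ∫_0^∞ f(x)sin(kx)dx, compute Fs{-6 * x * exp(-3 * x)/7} -36 * k/(7 * (k^2 + 9)^2)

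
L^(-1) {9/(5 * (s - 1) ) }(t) 9 * exp(t) /5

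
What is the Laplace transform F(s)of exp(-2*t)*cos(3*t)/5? (s + 2)/(5*((s + 2)^2 + 9))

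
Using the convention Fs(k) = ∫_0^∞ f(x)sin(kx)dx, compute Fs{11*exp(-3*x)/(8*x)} 11*atan(k/3)/8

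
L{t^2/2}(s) s^(-3) 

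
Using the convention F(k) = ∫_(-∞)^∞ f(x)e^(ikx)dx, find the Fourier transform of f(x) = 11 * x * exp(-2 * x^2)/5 11 * sqrt(2) * I * sqrt(pi) * k * exp(-k^2/8)/40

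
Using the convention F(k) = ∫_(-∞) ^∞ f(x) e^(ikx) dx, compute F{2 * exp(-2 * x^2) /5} sqrt(2) * sqrt(pi) * exp(-k^2/8) /5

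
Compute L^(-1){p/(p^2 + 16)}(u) cos(4*u)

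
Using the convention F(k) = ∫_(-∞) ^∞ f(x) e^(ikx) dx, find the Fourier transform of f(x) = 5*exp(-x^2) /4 5*sqrt(pi)*exp(-k^2/4) /4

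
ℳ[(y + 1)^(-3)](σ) pi * (σ - 2) * (σ - 1)/(2 * sin(pi * σ))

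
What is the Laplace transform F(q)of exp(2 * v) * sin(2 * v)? 2/((q - 2)^2 + 4)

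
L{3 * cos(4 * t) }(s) 3 * s/(s^2 + 16) 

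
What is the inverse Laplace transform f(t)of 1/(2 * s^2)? t/2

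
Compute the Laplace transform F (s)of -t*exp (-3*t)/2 -1/ (2*(s + 3)^2)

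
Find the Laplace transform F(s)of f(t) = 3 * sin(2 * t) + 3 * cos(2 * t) 3 * s/(s^2 + 4) + 6/(s^2 + 4)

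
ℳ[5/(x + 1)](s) 5*pi*csc(pi*s)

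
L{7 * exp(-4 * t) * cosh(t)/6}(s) 7 * (s + 4)/(6 * ((s + 4)^2 - 1))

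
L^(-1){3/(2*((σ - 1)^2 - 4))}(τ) 3*exp(τ)*sinh(2*τ)/4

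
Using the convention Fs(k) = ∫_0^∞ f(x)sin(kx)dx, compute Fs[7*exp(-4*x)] 7*k/(k^2 + 16)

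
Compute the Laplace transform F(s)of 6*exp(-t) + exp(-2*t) 6/(s + 1) + 1/(s + 2)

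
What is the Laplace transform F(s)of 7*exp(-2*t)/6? 7/(6*(s + 2))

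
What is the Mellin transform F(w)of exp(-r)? gamma(w)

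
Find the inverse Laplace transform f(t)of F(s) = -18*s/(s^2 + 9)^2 -3*t*sin(3*t)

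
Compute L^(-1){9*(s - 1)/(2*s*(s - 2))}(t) 9*exp(t)*cosh(t)/2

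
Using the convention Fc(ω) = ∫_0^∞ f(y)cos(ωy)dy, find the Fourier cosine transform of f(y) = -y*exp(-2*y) (ω^2 - 4)/(ω^2 + 4)^2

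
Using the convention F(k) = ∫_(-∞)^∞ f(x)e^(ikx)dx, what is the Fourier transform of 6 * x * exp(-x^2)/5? 3 * I * sqrt(pi) * k * exp(-k^2/4)/5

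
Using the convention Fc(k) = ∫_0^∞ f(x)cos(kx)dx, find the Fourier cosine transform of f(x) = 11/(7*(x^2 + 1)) 11*pi*exp(-k)/14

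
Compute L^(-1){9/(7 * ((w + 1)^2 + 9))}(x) 3 * exp(-x) * sin(3 * x)/7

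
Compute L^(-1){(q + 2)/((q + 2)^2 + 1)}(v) exp(-2*v)*cos(v)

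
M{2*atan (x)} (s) -pi*sec (pi*s/2)/s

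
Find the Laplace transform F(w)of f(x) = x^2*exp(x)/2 (w - 1)^(-3)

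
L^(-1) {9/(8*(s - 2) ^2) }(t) 9*t*exp(2*t) /8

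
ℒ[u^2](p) 2/p^3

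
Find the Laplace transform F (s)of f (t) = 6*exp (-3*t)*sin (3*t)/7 18/ (7*( (s + 3)^2 + 9))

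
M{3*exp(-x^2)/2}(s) 3*gamma(s/2)/4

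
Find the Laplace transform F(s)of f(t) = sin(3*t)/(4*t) atan(3/s)/4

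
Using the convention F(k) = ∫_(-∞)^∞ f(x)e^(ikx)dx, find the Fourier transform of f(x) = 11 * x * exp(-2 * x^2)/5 11 * sqrt(2) * I * sqrt(pi) * k * exp(-k^2/8)/40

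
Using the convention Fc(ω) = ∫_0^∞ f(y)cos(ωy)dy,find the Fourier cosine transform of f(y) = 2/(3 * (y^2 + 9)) pi * exp(-3 * ω)/9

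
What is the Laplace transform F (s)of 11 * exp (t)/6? 11/ (6 * (s - 1))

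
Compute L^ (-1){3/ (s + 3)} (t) 3*exp (-3*t)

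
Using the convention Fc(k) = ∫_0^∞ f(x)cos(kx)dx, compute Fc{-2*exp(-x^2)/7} -sqrt(pi)*exp(-k^2/4)/7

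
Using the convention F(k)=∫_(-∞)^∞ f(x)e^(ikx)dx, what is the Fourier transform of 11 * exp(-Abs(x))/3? 22/(3 * (k^2 + 1))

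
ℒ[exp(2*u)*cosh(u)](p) (p - 2)/((p - 2)^2-1)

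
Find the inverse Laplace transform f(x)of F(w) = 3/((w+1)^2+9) exp(-x)*sin(3*x)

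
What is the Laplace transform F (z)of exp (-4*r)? 1/ (z + 4)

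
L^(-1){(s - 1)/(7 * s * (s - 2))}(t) exp(t) * cosh(t)/7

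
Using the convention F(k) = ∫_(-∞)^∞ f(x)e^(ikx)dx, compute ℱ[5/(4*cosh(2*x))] 5*pi/(8*cosh(pi*k/4))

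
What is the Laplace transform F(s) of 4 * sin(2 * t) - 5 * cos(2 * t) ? 8/(s^2+4) - 5 * s/(s^2+4) 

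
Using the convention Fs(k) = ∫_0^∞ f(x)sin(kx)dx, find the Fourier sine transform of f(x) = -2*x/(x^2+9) -pi*exp(-3*k)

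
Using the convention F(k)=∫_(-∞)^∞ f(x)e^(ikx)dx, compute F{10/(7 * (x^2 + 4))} 5 * pi * exp(-2 * Abs(k))/7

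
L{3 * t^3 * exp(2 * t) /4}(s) 9/(2 * (s - 2) ^4) 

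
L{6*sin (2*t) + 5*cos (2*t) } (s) 12/ (s^2 + 4) + 5*s/ (s^2 + 4) 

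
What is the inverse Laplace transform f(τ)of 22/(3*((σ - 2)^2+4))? 11*exp(2*τ)*sin(2*τ)/3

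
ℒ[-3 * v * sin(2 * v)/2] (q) -6 * q/(q^2 + 4)^2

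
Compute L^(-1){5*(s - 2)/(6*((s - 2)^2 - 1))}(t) 5*exp(2*t)*cosh(t)/6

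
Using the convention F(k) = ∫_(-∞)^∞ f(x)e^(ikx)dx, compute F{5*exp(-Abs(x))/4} 5/(2*(k^2+1))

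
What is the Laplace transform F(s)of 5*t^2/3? 10/(3*s^3)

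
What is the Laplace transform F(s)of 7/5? 7/(5*s)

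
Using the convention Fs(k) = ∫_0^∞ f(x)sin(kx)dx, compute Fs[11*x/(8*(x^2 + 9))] 11*pi*exp(-3*k)/16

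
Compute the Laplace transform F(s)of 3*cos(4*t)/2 3*s/(2*(s^2 + 16))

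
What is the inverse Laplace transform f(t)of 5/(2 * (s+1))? 5 * exp(-t)/2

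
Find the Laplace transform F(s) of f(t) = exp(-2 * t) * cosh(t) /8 (s + 2) /(8 * ((s + 2) ^2 - 1) ) 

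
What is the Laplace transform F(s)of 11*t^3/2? 33/s^4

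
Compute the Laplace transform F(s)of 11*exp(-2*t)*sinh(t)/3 11/(3*((s + 2)^2 - 1))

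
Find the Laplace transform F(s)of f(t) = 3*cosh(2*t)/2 3*s/(2*(s^2 - 4))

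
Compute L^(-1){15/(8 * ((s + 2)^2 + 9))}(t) 5 * exp(-2 * t) * sin(3 * t)/8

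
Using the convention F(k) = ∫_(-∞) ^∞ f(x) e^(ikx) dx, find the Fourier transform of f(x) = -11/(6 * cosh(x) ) -11 * pi/(6 * cosh(pi * k/2) ) 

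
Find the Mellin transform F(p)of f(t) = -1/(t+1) -pi * csc(pi * p)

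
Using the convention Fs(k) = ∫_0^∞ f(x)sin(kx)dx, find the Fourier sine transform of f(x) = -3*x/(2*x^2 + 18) -3*pi*exp(-3*k)/4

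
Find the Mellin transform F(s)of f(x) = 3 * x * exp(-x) 3 * gamma(s + 1)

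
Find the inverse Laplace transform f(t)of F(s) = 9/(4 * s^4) 3 * t^3/8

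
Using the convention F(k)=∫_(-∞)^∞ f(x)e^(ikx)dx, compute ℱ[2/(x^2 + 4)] pi*exp(-2*Abs(k))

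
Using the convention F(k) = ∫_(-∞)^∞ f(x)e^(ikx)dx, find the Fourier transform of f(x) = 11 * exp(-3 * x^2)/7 11 * sqrt(3) * sqrt(pi) * exp(-k^2/12)/21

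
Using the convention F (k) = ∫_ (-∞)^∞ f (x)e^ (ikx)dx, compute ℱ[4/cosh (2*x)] 2*pi/cosh (pi*k/4)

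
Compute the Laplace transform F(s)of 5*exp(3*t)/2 5/(2*(s - 3))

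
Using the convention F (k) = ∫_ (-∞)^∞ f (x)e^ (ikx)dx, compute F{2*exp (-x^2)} 2*sqrt (pi)*exp (-k^2/4)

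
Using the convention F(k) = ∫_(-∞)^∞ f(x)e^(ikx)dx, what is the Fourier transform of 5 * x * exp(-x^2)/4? 5 * I * sqrt(pi) * k * exp(-k^2/4)/8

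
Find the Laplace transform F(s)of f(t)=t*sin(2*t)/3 4*s/(3*(s^2+4)^2)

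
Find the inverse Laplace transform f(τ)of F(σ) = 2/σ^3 τ^2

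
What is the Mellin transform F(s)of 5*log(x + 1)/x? -5*pi*csc(pi*s)/(s - 1)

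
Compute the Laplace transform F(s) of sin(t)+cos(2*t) 1/(s^2+1)+s/(s^2+4) 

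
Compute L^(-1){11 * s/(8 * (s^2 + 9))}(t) 11 * cos(3 * t)/8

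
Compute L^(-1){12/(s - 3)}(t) 12 * exp(3 * t)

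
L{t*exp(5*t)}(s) (s - 5)^(-2)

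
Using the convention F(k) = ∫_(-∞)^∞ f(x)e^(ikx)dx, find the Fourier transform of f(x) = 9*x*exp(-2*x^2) 9*sqrt(2)*I*sqrt(pi)*k*exp(-k^2/8)/8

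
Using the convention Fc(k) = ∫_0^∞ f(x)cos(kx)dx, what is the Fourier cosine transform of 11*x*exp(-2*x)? 11*(4 - k^2)/(k^2 + 4)^2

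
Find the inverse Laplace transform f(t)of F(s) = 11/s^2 11*t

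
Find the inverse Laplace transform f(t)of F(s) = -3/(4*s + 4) -3*exp(-t)/4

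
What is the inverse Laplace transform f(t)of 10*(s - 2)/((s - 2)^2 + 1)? 10*exp(2*t)*cos(t)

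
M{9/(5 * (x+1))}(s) 9 * pi * csc(pi * s)/5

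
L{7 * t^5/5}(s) 168/s^6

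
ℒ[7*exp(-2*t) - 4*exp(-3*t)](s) 7/(s + 2) - 4/(s + 3)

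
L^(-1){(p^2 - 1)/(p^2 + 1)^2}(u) u * cos(u)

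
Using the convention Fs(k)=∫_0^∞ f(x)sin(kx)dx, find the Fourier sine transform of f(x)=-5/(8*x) -5*pi/16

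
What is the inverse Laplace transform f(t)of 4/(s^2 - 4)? 2*sinh(2*t)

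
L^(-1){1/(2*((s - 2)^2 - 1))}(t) exp(2*t)*sinh(t)/2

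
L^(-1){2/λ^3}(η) η^2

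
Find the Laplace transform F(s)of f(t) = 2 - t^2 2/s - 2/s^3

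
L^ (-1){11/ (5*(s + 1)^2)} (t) 11*t*exp (-t)/5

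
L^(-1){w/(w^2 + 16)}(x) cos(4*x)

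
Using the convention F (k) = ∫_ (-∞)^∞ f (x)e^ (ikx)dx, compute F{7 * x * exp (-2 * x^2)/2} 7 * sqrt (2) * I * sqrt (pi) * k * exp (-k^2/8)/16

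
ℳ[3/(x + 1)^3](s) 3*pi*(s - 2)*(s - 1)/(2*sin(pi*s))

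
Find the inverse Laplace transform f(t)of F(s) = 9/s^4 3 * t^3/2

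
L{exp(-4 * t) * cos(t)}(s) (s + 4)/((s + 4)^2 + 1)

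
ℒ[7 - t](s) 7/s - 1/s^2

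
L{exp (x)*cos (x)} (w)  (w - 1)/ ( (w - 1)^2 + 1)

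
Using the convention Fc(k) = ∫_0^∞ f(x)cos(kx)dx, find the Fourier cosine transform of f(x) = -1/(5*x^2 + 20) -pi*exp(-2*k)/20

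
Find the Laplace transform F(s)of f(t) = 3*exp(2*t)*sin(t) 3/((s - 2)^2+1)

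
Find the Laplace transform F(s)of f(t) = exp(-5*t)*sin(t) 1/((s+5)^2+1)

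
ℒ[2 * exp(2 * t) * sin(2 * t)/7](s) 4/(7 * ((s - 2)^2 + 4))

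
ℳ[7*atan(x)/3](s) -7*pi*sec(pi*s/2)/(6*s)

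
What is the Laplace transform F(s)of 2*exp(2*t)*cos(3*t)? 2*(s - 2)/((s - 2)^2 + 9)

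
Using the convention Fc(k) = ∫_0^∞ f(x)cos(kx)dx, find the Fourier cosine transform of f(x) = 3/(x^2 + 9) pi*exp(-3*k)/2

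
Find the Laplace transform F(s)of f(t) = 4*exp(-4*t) 4/(s + 4)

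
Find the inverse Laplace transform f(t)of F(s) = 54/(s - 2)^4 9*t^3*exp(2*t)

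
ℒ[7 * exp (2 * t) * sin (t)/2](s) 7/ (2 * ( (s - 2)^2 + 1))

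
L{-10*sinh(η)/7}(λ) -10/(7*λ^2 - 7)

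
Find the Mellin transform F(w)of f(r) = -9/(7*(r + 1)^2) 9*pi*(w - 1)/(7*sin(pi*w))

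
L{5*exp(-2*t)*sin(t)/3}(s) 5/(3*((s + 2)^2 + 1))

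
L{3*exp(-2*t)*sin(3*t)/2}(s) 9/(2*((s+2)^2+9))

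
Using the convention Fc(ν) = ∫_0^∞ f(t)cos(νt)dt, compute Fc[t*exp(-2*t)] (4 - ν^2)/(ν^2 + 4)^2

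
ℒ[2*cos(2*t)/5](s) 2*s/(5*(s^2 + 4))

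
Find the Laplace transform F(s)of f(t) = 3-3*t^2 3/s - 6/s^3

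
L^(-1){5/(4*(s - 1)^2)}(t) 5*t*exp(t)/4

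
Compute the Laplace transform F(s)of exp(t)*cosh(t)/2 (s - 1)/(2*s*(s - 2))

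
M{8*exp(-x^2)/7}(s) 4*gamma(s/2)/7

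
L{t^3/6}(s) s^(-4)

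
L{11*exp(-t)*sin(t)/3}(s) 11/(3*((s + 1)^2 + 1))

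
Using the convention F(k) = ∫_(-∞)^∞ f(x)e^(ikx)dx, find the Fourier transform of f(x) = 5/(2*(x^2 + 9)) 5*pi*exp(-3*Abs(k))/6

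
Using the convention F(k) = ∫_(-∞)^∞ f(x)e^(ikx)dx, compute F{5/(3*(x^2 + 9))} 5*pi*exp(-3*Abs(k))/9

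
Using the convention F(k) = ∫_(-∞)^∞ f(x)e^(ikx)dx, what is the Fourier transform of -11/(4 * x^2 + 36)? -11 * pi * exp(-3 * Abs(k))/12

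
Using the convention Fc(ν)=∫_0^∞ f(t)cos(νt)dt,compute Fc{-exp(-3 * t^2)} -sqrt(3) * sqrt(pi) * exp(-ν^2/12)/6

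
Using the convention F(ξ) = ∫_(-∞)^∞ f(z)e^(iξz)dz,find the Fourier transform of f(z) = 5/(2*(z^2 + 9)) 5*pi*exp(-3*Abs(ξ))/6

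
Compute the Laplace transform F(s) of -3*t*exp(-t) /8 -3/(8*(s + 1) ^2) 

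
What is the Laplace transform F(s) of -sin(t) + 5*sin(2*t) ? 10/(s^2 + 4) - 1/(s^2 + 1) 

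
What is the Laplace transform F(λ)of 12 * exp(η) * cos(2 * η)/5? 12 * (λ - 1)/(5 * ((λ - 1)^2 + 4))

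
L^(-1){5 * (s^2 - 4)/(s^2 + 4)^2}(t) 5 * t * cos(2 * t)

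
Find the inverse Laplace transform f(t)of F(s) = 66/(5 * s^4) 11 * t^3/5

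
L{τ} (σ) σ^ (-2)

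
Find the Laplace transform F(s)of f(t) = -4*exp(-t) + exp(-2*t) 1/(s + 2) - 4/(s + 1)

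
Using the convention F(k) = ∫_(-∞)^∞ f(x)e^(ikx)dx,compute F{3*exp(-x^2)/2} 3*sqrt(pi)*exp(-k^2/4)/2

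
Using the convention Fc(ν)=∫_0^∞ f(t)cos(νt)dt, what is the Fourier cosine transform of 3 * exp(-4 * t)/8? 3/(2 * (ν^2 + 16))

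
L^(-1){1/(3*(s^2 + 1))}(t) sin(t)/3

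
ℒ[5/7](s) 5/(7 * s) 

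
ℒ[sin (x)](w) 1/ (w^2+1)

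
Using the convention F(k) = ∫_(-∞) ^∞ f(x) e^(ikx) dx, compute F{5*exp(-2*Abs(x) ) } 20/(k^2 + 4) 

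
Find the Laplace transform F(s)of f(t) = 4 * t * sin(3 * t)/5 24 * s/(5 * (s^2+9)^2)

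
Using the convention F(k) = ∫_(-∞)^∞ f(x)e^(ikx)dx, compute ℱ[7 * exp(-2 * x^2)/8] 7 * sqrt(2) * sqrt(pi) * exp(-k^2/8)/16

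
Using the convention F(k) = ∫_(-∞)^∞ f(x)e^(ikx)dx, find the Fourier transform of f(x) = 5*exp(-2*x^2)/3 5*sqrt(2)*sqrt(pi)*exp(-k^2/8)/6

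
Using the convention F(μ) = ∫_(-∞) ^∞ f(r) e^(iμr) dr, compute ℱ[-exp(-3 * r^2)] -sqrt(3) * sqrt(pi) * exp(-μ^2/12) /3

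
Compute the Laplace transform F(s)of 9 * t 9/s^2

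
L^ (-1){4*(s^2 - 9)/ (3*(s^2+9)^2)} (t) 4*t*cos (3*t)/3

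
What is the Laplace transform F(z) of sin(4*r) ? 4/(z^2 + 16) 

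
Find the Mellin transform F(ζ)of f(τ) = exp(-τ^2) gamma(ζ/2)/2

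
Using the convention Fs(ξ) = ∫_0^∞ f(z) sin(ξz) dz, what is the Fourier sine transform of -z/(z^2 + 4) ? -pi*exp(-2*ξ) /2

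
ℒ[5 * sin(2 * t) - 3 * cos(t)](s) 10/(s^2+4) - 3 * s/(s^2+1)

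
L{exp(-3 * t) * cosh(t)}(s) (s + 3)/((s + 3)^2 - 1)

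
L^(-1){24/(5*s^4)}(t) 4*t^3/5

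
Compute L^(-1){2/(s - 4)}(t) 2 * exp(4 * t)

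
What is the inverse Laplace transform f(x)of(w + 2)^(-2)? x*exp(-2*x)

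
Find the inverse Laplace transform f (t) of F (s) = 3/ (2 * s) 3/2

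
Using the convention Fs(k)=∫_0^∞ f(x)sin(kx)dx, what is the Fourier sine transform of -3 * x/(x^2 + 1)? -3 * pi * exp(-k)/2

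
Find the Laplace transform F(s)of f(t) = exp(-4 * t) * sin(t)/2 1/(2 * ((s+4)^2+1))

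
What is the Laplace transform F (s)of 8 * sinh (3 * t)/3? 8/ (s^2 - 9)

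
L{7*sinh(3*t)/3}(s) 7/(s^2-9)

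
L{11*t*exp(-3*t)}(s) 11/(s + 3)^2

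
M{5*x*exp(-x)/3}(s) 5*gamma(s+1)/3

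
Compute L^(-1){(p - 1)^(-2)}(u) u * exp(u)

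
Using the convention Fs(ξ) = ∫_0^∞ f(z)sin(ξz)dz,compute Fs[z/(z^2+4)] pi*exp(-2*ξ)/2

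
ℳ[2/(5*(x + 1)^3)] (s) pi*(s - 2)*(s - 1)/(5*sin(pi*s))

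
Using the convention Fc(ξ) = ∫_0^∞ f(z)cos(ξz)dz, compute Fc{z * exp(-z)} (1 - ξ^2)/(ξ^2 + 1)^2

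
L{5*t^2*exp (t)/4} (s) 5/ (2*(s - 1)^3)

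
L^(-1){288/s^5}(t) 12 * t^4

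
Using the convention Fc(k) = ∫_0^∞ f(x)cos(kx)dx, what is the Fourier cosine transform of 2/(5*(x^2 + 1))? pi*exp(-k)/5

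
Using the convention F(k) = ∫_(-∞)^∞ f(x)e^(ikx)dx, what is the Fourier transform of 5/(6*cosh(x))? 5*pi/(6*cosh(pi*k/2))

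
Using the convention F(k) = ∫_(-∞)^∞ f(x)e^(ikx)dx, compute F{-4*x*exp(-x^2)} -2*I*sqrt(pi)*k*exp(-k^2/4)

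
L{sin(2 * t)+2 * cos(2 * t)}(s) 2 * s/(s^2+4)+2/(s^2+4)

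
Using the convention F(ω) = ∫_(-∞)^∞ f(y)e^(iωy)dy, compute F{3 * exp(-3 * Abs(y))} 18/(ω^2 + 9)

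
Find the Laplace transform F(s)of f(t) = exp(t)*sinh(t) 1/(s*(s - 2))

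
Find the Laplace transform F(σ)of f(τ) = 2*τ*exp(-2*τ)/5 2/(5*(σ + 2)^2)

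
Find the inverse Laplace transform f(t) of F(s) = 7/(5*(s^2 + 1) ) 7*sin(t) /5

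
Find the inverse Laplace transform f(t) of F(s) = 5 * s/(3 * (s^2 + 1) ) 5 * cos(t) /3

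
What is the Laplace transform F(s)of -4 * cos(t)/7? -4 * s/(7 * s^2 + 7)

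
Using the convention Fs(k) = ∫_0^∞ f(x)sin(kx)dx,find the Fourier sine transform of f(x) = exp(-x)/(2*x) atan(k)/2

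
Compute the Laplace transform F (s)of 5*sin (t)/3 5/ (3*(s^2+1))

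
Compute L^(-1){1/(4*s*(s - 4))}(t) exp(2*t)*sinh(2*t)/8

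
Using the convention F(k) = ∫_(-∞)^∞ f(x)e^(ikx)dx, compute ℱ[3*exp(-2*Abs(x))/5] 12/(5*(k^2 + 4))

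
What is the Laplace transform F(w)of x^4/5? 24/(5 * w^5)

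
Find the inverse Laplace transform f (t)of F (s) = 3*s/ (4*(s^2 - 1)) 3*cosh (t)/4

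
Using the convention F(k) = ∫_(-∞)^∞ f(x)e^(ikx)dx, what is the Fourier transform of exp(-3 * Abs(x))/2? 3/(k^2 + 9)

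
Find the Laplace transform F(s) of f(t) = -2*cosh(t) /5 -2*s/(5*s^2 - 5) 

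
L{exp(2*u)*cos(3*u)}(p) (p - 2)/((p - 2)^2 + 9)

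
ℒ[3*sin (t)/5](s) 3/ (5*(s^2 + 1))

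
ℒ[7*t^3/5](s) 42/(5*s^4)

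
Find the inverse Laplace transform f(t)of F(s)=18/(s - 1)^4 3*t^3*exp(t)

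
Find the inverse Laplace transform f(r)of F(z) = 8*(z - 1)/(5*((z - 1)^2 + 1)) 8*exp(r)*cos(r)/5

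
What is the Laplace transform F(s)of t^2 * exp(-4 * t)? 2/(s + 4)^3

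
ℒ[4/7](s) 4/(7 * s)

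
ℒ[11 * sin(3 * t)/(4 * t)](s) 11 * atan(3/s)/4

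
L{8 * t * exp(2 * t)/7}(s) 8/(7 * (s - 2)^2)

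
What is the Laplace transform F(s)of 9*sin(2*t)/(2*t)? 9*atan(2/s)/2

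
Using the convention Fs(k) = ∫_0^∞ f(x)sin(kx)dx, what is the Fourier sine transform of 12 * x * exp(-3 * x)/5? 72 * k/(5 * (k^2 + 9)^2)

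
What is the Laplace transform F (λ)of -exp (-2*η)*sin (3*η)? -3/ ( (λ + 2)^2 + 9)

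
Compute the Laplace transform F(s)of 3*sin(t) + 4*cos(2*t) 4*s/(s^2 + 4) + 3/(s^2 + 1)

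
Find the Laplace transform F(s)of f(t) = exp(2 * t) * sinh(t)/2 1/(2 * ((s - 2)^2 - 1))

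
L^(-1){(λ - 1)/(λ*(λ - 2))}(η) exp(η)*cosh(η)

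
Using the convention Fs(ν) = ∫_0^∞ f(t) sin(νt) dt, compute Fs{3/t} 3*pi/2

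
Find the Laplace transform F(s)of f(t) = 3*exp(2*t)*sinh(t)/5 3/(5*((s - 2)^2 - 1))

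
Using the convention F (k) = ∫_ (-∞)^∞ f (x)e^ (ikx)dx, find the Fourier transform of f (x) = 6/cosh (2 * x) 3 * pi/cosh (pi * k/4)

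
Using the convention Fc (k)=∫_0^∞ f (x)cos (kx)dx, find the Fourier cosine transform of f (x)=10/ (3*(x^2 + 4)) 5*pi*exp (-2*k)/6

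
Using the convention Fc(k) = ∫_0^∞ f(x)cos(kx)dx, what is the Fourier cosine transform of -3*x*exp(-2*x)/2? 3*(k^2 - 4)/(2*(k^2 + 4)^2)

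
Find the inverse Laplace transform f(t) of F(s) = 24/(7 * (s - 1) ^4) 4 * t^3 * exp(t) /7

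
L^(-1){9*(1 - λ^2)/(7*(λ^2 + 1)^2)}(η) -9*η*cos(η)/7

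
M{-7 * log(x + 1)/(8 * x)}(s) 7 * pi * csc(pi * s)/(8 * (s - 1))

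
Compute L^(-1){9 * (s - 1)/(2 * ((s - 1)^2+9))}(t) 9 * exp(t) * cos(3 * t)/2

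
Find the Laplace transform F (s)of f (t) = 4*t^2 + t s^ (-2) + 8/s^3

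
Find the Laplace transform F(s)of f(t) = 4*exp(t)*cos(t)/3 4*(s - 1)/(3*((s - 1)^2 + 1))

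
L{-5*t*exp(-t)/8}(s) -5/(8*(s + 1)^2)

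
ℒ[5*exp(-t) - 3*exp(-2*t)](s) 5/(s + 1) - 3/(s + 2)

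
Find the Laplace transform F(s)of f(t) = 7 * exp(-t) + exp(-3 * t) 7/(s + 1) + 1/(s + 3)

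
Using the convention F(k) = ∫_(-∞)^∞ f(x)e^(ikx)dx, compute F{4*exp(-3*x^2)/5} 4*sqrt(3)*sqrt(pi)*exp(-k^2/12)/15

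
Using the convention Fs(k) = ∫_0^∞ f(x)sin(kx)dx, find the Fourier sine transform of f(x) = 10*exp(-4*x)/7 10*k/(7*(k^2 + 16))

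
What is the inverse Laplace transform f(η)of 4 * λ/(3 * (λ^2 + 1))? 4 * cos(η)/3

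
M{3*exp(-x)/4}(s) 3*gamma(s)/4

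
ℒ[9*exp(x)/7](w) 9/(7*(w - 1))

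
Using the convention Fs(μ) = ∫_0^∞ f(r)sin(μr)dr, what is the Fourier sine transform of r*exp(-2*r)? 4*μ/(μ^2 + 4)^2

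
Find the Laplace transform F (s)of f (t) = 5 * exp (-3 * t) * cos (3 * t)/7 5 * (s + 3)/ (7 * ( (s + 3)^2 + 9))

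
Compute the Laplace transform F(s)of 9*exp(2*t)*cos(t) 9*(s - 2)/((s - 2)^2 + 1)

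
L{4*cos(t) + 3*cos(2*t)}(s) 3*s/(s^2 + 4) + 4*s/(s^2 + 1)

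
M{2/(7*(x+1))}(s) 2*pi*csc(pi*s)/7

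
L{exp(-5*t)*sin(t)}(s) 1/((s + 5)^2 + 1)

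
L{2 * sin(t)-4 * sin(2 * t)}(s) 2/(s^2 + 1)-8/(s^2 + 4)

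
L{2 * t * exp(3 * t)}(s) 2/(s - 3)^2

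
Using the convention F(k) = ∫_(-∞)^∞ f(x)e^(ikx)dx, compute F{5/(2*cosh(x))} 5*pi/(2*cosh(pi*k/2))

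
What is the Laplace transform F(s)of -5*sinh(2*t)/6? -5/(3*s^2 - 12)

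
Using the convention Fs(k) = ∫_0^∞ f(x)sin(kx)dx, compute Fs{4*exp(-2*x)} 4*k/(k^2 + 4)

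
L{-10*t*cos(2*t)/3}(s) 10*(4 - s^2)/(3*(s^2 + 4)^2)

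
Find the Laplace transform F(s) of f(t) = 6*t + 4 6/s^2 + 4/s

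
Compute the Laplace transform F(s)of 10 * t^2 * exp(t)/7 20/(7 * (s - 1)^3)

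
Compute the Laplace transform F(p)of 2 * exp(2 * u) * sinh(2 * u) 4/(p * (p - 4))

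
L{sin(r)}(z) 1/(z^2 + 1)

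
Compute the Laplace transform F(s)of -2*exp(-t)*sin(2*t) -4/((s+1)^2+4)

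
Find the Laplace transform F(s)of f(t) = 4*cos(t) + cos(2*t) s/(s^2 + 4) + 4*s/(s^2 + 1)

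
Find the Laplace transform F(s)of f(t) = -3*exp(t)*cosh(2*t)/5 3*(1 - s)/(5*((s - 1)^2 - 4))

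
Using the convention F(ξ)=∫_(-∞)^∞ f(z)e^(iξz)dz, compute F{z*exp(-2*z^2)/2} sqrt(2)*I*sqrt(pi)*ξ*exp(-ξ^2/8)/16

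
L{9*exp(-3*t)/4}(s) 9/(4*(s + 3))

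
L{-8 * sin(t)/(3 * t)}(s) -8 * atan(1/s)/3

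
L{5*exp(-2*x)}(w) 5/(w + 2)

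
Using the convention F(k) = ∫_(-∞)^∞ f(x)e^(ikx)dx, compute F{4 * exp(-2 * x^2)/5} 2 * sqrt(2) * sqrt(pi) * exp(-k^2/8)/5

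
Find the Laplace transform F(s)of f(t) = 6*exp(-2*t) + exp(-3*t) 6/(s + 2) + 1/(s + 3)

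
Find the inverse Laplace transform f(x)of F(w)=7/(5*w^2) 7*x/5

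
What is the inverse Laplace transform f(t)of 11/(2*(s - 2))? 11*exp(2*t)/2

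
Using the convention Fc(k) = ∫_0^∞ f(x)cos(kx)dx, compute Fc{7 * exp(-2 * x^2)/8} 7 * sqrt(2) * sqrt(pi) * exp(-k^2/8)/32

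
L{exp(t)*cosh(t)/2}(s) (s - 1)/(2*s*(s - 2))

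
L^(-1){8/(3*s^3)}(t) 4*t^2/3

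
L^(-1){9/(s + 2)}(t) 9 * exp(-2 * t)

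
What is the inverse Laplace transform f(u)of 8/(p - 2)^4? 4 * u^3 * exp(2 * u)/3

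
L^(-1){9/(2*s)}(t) 9/2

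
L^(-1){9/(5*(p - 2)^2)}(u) 9*u*exp(2*u)/5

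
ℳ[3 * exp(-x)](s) 3 * gamma(s)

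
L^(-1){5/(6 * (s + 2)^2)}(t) 5 * t * exp(-2 * t)/6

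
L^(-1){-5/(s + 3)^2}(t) -5 * t * exp(-3 * t)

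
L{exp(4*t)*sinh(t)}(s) 1/((s - 4)^2 - 1)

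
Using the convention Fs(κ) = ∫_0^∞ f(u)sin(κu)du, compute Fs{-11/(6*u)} -11*pi/12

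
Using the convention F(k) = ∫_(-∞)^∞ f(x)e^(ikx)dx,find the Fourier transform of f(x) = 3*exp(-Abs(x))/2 3/(k^2 + 1)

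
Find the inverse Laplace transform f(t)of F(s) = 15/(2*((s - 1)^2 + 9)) 5*exp(t)*sin(3*t)/2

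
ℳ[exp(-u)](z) gamma(z)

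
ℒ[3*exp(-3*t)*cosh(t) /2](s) 3*(s+3) /(2*((s+3) ^2 - 1) ) 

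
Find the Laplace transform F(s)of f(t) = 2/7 2/(7*s)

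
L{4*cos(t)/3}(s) 4*s/(3*(s^2 + 1))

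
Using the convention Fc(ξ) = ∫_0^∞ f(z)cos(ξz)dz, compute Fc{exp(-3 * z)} 3/(ξ^2 + 9)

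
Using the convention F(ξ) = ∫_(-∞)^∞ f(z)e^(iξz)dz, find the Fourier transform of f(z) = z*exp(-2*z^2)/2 sqrt(2)*I*sqrt(pi)*ξ*exp(-ξ^2/8)/16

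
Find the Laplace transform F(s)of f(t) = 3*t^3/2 9/s^4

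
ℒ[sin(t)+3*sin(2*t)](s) 1/(s^2+1)+6/(s^2+4)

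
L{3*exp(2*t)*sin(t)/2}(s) 3/(2*((s - 2)^2 + 1))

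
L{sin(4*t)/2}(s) 2/(s^2 + 16)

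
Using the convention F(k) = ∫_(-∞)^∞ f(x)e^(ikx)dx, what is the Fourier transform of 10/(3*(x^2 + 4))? 5*pi*exp(-2*Abs(k))/3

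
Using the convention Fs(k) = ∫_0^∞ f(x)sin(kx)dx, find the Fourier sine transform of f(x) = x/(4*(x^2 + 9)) pi*exp(-3*k)/8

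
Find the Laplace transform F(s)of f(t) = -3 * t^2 -6/s^3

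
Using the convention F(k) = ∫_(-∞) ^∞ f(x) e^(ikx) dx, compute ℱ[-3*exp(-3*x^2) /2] -sqrt(3)*sqrt(pi)*exp(-k^2/12) /2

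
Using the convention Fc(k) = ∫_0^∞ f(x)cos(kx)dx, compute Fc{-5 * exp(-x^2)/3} -5 * sqrt(pi) * exp(-k^2/4)/6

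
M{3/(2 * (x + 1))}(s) 3 * pi * csc(pi * s)/2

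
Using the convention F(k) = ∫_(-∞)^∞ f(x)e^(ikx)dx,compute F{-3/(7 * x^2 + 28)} -3 * pi * exp(-2 * Abs(k))/14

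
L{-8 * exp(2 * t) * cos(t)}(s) 8 * (2 - s)/((s - 2)^2 + 1)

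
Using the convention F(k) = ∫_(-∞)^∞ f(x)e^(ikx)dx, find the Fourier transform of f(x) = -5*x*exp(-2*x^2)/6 -5*sqrt(2)*I*sqrt(pi)*k*exp(-k^2/8)/48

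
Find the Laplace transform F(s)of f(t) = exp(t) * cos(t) (s - 1)/((s - 1)^2 + 1)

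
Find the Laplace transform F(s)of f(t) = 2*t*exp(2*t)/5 2/(5*(s - 2)^2)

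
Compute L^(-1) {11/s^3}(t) 11*t^2/2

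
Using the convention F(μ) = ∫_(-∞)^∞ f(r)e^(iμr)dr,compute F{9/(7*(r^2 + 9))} 3*pi*exp(-3*Abs(μ))/7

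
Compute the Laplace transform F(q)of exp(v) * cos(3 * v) (q - 1)/((q - 1)^2+9)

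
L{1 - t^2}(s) 1/s - 2/s^3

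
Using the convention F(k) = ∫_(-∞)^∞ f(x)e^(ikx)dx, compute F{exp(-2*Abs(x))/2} 2/(k^2 + 4)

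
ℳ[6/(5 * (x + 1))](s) 6 * pi * csc(pi * s)/5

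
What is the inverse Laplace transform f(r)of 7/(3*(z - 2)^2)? 7*r*exp(2*r)/3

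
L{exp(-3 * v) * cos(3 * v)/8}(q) (q + 3)/(8 * ((q + 3)^2 + 9))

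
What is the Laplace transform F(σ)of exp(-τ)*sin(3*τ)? 3/((σ + 1)^2 + 9)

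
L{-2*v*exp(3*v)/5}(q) -2/(5*(q - 3)^2)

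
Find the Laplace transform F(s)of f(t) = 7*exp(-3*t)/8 7/(8*(s + 3))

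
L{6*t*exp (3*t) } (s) 6/ (s - 3) ^2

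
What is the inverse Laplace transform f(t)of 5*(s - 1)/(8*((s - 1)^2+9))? 5*exp(t)*cos(3*t)/8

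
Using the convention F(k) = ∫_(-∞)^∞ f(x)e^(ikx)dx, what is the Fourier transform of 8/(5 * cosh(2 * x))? 4 * pi/(5 * cosh(pi * k/4))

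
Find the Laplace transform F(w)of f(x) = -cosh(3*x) -w/(w^2 - 9)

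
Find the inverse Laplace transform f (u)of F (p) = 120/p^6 u^5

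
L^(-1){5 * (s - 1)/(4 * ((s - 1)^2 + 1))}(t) 5 * exp(t) * cos(t)/4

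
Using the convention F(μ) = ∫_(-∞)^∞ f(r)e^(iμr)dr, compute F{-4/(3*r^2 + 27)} -4*pi*exp(-3*Abs(μ))/9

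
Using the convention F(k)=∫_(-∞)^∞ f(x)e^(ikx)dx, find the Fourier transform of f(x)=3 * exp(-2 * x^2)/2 3 * sqrt(2) * sqrt(pi) * exp(-k^2/8)/4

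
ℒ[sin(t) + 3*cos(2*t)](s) 1/(s^2 + 1) + 3*s/(s^2 + 4)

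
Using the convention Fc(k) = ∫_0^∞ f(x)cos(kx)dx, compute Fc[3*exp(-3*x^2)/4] sqrt(3)*sqrt(pi)*exp(-k^2/12)/8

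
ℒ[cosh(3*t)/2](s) s/(2*(s^2-9))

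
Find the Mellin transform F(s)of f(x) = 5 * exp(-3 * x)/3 5 * gamma(s)/(3 * 3^s)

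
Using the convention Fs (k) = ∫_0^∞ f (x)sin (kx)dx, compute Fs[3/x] 3 * pi/2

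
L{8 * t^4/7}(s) 192/(7 * s^5)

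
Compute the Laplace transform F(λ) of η λ^(-2) 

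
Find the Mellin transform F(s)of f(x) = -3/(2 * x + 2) -3 * pi * csc(pi * s)/2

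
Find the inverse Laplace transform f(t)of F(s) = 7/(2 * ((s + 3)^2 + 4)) 7 * exp(-3 * t) * sin(2 * t)/4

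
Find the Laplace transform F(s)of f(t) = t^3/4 3/(2*s^4)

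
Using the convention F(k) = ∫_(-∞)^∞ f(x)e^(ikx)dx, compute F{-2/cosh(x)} -2*pi/cosh(pi*k/2)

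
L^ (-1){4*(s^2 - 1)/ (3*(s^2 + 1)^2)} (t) 4*t*cos (t)/3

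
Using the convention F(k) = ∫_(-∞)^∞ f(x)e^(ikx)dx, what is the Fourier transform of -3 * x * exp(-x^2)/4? -3 * I * sqrt(pi) * k * exp(-k^2/4)/8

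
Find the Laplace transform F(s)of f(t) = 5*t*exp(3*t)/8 5/(8*(s - 3)^2)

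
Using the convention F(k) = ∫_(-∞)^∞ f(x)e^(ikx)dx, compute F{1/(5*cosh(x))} pi/(5*cosh(pi*k/2))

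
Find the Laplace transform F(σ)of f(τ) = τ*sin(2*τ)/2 2*σ/(σ^2 + 4)^2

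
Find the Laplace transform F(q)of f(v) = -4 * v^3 -24/q^4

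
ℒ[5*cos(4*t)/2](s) 5*s/(2*(s^2 + 16))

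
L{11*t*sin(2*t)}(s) 44*s/(s^2+4)^2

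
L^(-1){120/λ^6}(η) η^5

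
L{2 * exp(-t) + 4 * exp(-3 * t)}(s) 2/(s + 1) + 4/(s + 3)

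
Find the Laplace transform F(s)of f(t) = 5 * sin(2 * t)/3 10/(3 * (s^2 + 4))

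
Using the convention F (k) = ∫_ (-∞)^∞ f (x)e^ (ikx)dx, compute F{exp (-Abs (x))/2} 1/ (k^2 + 1)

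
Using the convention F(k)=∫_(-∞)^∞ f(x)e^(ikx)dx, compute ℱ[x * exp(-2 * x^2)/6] sqrt(2) * I * sqrt(pi) * k * exp(-k^2/8)/48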